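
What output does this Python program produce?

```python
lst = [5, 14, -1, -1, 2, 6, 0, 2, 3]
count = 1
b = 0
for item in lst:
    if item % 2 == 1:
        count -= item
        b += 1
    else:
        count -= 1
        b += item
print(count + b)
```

18

item=5: odd, count = 1-5 = -4; b=1
item=14: not odd, count = (-4)-1 = -5; b=15
item=-1: odd, count = (-5)-(-1) = -4; b=16
item=-1: odd, count = (-4)-(-1) = -3; b=17
item=2: not odd, count = (-3)-1 = -4; b=19
item=6: not odd, count = (-4)-1 = -5; b=25
item=0: not odd, count = (-5)-1 = -6; b=25
item=2: not odd, count = (-6)-1 = -7; b=27
item=3: odd, count = (-7)-3 = -10; b=28
count+b = (-10)+28 = 18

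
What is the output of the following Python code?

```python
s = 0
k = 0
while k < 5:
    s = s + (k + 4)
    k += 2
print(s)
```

18

k=0: s = 0+4 = 4
k=2: s = 4+6 = 10
k=4: s = 10+8 = 18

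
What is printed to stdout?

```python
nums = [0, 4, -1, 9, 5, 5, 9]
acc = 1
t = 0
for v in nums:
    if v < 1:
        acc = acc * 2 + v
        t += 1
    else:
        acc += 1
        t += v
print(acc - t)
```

-25

v=0: <1, acc = 1*2+0 = 2; t=1
v=4: not <1, acc = 2+1 = 3; t=5
v=-1: <1, acc = 3*2+(-1) = 5; t=6
v=9: not <1, acc = 5+1 = 6; t=15
v=5: not <1, acc = 6+1 = 7; t=20
v=5: not <1, acc = 7+1 = 8; t=25
v=9: not <1, acc = 8+1 = 9; t=34
acc-t = 9-34 = -25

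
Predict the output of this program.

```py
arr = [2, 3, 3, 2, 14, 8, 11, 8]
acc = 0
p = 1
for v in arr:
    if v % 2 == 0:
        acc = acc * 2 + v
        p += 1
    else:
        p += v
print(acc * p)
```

2944

v=2: even, acc = 0*2+2 = 2; p=2
v=3: not even; p=5
v=3: not even; p=8
v=2: even, acc = 2*2+2 = 6; p=9
v=14: even, acc = 6*2+14 = 26; p=10
v=8: even, acc = 26*2+8 = 60; p=11
v=11: not even; p=22
v=8: even, acc = 60*2+8 = 128; p=23
acc*p = 128*23 = 2944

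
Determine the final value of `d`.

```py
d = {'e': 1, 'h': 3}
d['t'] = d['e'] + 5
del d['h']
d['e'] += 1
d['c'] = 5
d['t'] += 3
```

d['t'] = d['e']+5 = 6 → {'e': 1, 'h': 3, 't': 6}
del 'h' → {'e': 1, 't': 6}
d['e'] = 1+1 = 2 → {'e': 2, 't': 6}
d['c'] = 5 → {'e': 2, 't': 6, 'c': 5}
d['t'] = 6+3 = 9 → {'e': 2, 't': 9, 'c': 5}

{'e': 2, 't': 9, 'c': 5}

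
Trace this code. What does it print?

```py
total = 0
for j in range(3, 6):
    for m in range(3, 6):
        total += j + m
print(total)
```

j=3,m=3: total = 0+6 = 6
j=3,m=4: total = 6+7 = 13
j=3,m=5: total = 13+8 = 21
j=4,m=3: total = 21+7 = 28
j=4,m=4: total = 28+8 = 36
j=4,m=5: total = 36+9 = 45
j=5,m=3: total = 45+8 = 53
j=5,m=4: total = 53+9 = 62
j=5,m=5: total = 62+10 = 72

72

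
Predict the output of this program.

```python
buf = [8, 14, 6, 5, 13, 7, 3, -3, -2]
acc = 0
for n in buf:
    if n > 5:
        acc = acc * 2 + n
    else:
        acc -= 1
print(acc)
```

290

n=8: >5, acc = 0*2+8 = 8
n=14: >5, acc = 8*2+14 = 30
n=6: >5, acc = 30*2+6 = 66
n=5: not >5, acc = 66-1 = 65
n=13: >5, acc = 65*2+13 = 143
n=7: >5, acc = 143*2+7 = 293
n=3: not >5, acc = 293-1 = 292
n=-3: not >5, acc = 292-1 = 291
n=-2: not >5, acc = 291-1 = 290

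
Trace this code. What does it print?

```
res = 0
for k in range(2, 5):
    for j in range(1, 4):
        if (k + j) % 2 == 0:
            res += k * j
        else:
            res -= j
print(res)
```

14

k=2,j=1: odd sum, res = 0-1 = -1
k=2,j=2: even sum, res = (-1)+4 = 3
k=2,j=3: odd sum, res = 3-3 = 0
k=3,j=1: even sum, res = 0+3 = 3
k=3,j=2: odd sum, res = 3-2 = 1
k=3,j=3: even sum, res = 1+9 = 10
k=4,j=1: odd sum, res = 10-1 = 9
k=4,j=2: even sum, res = 9+8 = 17
k=4,j=3: odd sum, res = 17-3 = 14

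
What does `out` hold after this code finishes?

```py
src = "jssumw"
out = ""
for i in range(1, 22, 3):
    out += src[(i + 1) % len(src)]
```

i=1: add src[2]='s' → 's'
i=4: add src[5]='w' → 'sw'
i=7: add src[2]='s' → 'sws'
i=10: add src[5]='w' → 'swsw'
i=13: add src[2]='s' → 'swsws'
i=16: add src[5]='w' → 'swswsw'
i=19: add src[2]='s' → 'swswsws'

'swswsws'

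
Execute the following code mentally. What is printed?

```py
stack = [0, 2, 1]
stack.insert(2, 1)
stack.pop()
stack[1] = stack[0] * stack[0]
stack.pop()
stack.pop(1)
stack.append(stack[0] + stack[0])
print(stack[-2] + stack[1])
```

insert 1 at 2 → [0, 2, 1, 1]
pop() removes 1 → [0, 2, 1]
stack[1] = stack[0]*stack[0] = 0*0 = 0 → [0, 0, 1]
pop() removes 1 → [0, 0]
pop(1) removes 0 → [0]
append stack[0]+stack[0] = 0+0 = 0 → [0, 0]
stack[-2]+stack[1] = 0+0 = 0

0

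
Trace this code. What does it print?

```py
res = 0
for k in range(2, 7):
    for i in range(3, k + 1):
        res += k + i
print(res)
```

90

k=3,i=3: res = 0+6 = 6
k=4,i=3: res = 6+7 = 13
k=4,i=4: res = 13+8 = 21
k=5,i=3: res = 21+8 = 29
k=5,i=4: res = 29+9 = 38
k=5,i=5: res = 38+10 = 48
k=6,i=3: res = 48+9 = 57
k=6,i=4: res = 57+10 = 67
k=6,i=5: res = 67+11 = 78
k=6,i=6: res = 78+12 = 90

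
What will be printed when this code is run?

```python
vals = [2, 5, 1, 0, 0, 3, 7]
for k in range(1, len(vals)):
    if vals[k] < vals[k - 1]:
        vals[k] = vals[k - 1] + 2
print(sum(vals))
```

k=1: 5>=2, unchanged → [2, 5, 1, 0, 0, 3, 7]
k=2: 1<5, vals[2] = 5+2 = 7 → [2, 5, 7, 0, 0, 3, 7]
k=3: 0<7, vals[3] = 7+2 = 9 → [2, 5, 7, 9, 0, 3, 7]
k=4: 0<9, vals[4] = 9+2 = 11 → [2, 5, 7, 9, 11, 3, 7]
k=5: 3<11, vals[5] = 11+2 = 13 → [2, 5, 7, 9, 11, 13, 7]
k=6: 7<13, vals[6] = 13+2 = 15 → [2, 5, 7, 9, 11, 13, 15]
sum = 62

62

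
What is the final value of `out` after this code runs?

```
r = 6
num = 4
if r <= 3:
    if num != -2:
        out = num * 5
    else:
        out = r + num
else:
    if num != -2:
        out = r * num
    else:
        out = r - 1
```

24

r=6, num=4
r <= 3 is False; num != -2 is True
→ out = r * num = 24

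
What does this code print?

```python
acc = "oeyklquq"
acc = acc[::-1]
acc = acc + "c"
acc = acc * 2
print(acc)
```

quqlkyeocquqlkyeoc

reverse → 'quqlkyeo'
+ 'c' → 'quqlkyeoc'
repeat ×2 → 'quqlkyeocquqlkyeoc'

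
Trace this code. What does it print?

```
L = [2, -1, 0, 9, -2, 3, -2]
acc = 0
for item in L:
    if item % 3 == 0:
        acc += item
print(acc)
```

item=2: not %3==0
item=-1: not %3==0
item=0: %3==0, acc = 0+0 = 0
item=9: %3==0, acc = 0+9 = 9
item=-2: not %3==0
item=3: %3==0, acc = 9+3 = 12
item=-2: not %3==0

12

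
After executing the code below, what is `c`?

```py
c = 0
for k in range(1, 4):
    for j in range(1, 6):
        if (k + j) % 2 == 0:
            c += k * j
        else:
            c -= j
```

27

k=1,j=1: even sum, c = 0+1 = 1
k=1,j=2: odd sum, c = 1-2 = -1
k=1,j=3: even sum, c = (-1)+3 = 2
k=1,j=4: odd sum, c = 2-4 = -2
k=1,j=5: even sum, c = (-2)+5 = 3
k=2,j=1: odd sum, c = 3-1 = 2
k=2,j=2: even sum, c = 2+4 = 6
k=2,j=3: odd sum, c = 6-3 = 3
k=2,j=4: even sum, c = 3+8 = 11
k=2,j=5: odd sum, c = 11-5 = 6
k=3,j=1: even sum, c = 6+3 = 9
k=3,j=2: odd sum, c = 9-2 = 7
k=3,j=3: even sum, c = 7+9 = 16
k=3,j=4: odd sum, c = 16-4 = 12
k=3,j=5: even sum, c = 12+15 = 27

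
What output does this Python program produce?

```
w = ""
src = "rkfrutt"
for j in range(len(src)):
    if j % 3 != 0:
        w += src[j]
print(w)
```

j=0: skip
j=1: add 'k' → 'k'
j=2: add 'f' → 'kf'
j=3: skip
j=4: add 'u' → 'kfu'
j=5: add 't' → 'kfut'
j=6: skip

kfut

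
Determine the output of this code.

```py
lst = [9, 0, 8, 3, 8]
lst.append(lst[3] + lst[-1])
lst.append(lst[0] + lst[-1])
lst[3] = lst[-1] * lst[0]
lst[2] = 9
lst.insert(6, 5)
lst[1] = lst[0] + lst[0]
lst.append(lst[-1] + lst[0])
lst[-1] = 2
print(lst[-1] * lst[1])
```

36

append lst[3]+lst[-1] = 3+8 = 11 → [9, 0, 8, 3, 8, 11]
append lst[0]+lst[-1] = 9+11 = 20 → [9, 0, 8, 3, 8, 11, 20]
lst[3] = lst[-1]*lst[0] = 20*9 = 180 → [9, 0, 8, 180, 8, 11, 20]
lst[2] = 9 → [9, 0, 9, 180, 8, 11, 20]
insert 5 at 6 → [9, 0, 9, 180, 8, 11, 5, 20]
lst[1] = lst[0]+lst[0] = 9+9 = 18 → [9, 18, 9, 180, 8, 11, 5, 20]
append lst[-1]+lst[0] = 20+9 = 29 → [9, 18, 9, 180, 8, 11, 5, 20, 29]
lst[-1] = 2 → [9, 18, 9, 180, 8, 11, 5, 20, 2]
lst[-1]*lst[1] = 2*18 = 36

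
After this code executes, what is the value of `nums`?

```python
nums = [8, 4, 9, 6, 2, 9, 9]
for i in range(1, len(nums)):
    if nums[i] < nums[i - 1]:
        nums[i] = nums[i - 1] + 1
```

[8, 9, 9, 10, 11, 12, 13]

i=1: 4<8, nums[1] = 8+1 = 9 → [8, 9, 9, 6, 2, 9, 9]
i=2: 9>=9, unchanged → [8, 9, 9, 6, 2, 9, 9]
i=3: 6<9, nums[3] = 9+1 = 10 → [8, 9, 9, 10, 2, 9, 9]
i=4: 2<10, nums[4] = 10+1 = 11 → [8, 9, 9, 10, 11, 9, 9]
i=5: 9<11, nums[5] = 11+1 = 12 → [8, 9, 9, 10, 11, 12, 9]
i=6: 9<12, nums[6] = 12+1 = 13 → [8, 9, 9, 10, 11, 12, 13]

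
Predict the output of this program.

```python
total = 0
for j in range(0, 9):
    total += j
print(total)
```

j=0: total = 0+0 = 0
j=1: total = 0+1 = 1
j=2: total = 1+2 = 3
j=3: total = 3+3 = 6
j=4: total = 6+4 = 10
j=5: total = 10+5 = 15
j=6: total = 15+6 = 21
j=7: total = 21+7 = 28
j=8: total = 28+8 = 36

36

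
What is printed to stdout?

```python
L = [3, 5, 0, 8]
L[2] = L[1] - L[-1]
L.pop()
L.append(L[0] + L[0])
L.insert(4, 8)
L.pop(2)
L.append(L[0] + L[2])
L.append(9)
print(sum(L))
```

L[2] = L[1]-L[-1] = 5-8 = -3 → [3, 5, -3, 8]
pop() removes 8 → [3, 5, -3]
append L[0]+L[0] = 3+3 = 6 → [3, 5, -3, 6]
insert 8 at 4 → [3, 5, -3, 6, 8]
pop(2) removes -3 → [3, 5, 6, 8]
append L[0]+L[2] = 3+6 = 9 → [3, 5, 6, 8, 9]
append 9 → [3, 5, 6, 8, 9, 9]
sum = 40

40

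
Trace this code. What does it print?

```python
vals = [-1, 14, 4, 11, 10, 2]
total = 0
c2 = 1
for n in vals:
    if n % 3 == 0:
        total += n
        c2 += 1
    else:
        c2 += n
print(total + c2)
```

41

n=-1: not %3==0; c2=0
n=14: not %3==0; c2=14
n=4: not %3==0; c2=18
n=11: not %3==0; c2=29
n=10: not %3==0; c2=39
n=2: not %3==0; c2=41
total+c2 = 0+41 = 41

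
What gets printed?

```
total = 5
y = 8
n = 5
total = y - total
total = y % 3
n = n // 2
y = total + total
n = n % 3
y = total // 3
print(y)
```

0

total = 8-5 = 3
total = 8%3 = 2
n = 5//2 = 2
y = 2+2 = 4
n = 2%3 = 2
y = 2//3 = 0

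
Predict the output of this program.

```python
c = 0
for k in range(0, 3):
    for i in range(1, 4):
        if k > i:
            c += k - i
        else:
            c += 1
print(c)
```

9

k=0,i=1: not 0>1, c = 0+1 = 1
k=0,i=2: not 0>2, c = 1+1 = 2
k=0,i=3: not 0>3, c = 2+1 = 3
k=1,i=1: not 1>1, c = 3+1 = 4
k=1,i=2: not 1>2, c = 4+1 = 5
k=1,i=3: not 1>3, c = 5+1 = 6
k=2,i=1: 2>1, c = 6+1 = 7
k=2,i=2: not 2>2, c = 7+1 = 8
k=2,i=3: not 2>3, c = 8+1 = 9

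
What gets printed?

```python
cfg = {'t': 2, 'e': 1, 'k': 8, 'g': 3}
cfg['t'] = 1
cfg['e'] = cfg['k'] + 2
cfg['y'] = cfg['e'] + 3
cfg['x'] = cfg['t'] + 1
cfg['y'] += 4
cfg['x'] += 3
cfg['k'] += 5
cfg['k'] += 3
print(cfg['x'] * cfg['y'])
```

cfg['t'] = 1 → {'t': 1, 'e': 1, 'k': 8, 'g': 3}
cfg['e'] = cfg['k']+2 = 10 → {'t': 1, 'e': 10, 'k': 8, 'g': 3}
cfg['y'] = cfg['e']+3 = 13 → {'t': 1, 'e': 10, 'k': 8, 'g': 3, 'y': 13}
cfg['x'] = cfg['t']+1 = 2 → {'t': 1, 'e': 10, 'k': 8, 'g': 3, 'y': 13, 'x': 2}
cfg['y'] = 13+4 = 17 → {'t': 1, 'e': 10, 'k': 8, 'g': 3, 'y': 17, 'x': 2}
cfg['x'] = 2+3 = 5 → {'t': 1, 'e': 10, 'k': 8, 'g': 3, 'y': 17, 'x': 5}
cfg['k'] = 8+5 = 13 → {'t': 1, 'e': 10, 'k': 13, 'g': 3, 'y': 17, 'x': 5}
cfg['k'] = 13+3 = 16 → {'t': 1, 'e': 10, 'k': 16, 'g': 3, 'y': 17, 'x': 5}
cfg['x']*cfg['y'] = 5*17 = 85

85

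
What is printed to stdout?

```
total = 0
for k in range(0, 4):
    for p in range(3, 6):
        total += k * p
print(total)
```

k=0,p=3: total = 0+0 = 0
k=0,p=4: total = 0+0 = 0
k=0,p=5: total = 0+0 = 0
k=1,p=3: total = 0+3 = 3
k=1,p=4: total = 3+4 = 7
k=1,p=5: total = 7+5 = 12
k=2,p=3: total = 12+6 = 18
k=2,p=4: total = 18+8 = 26
k=2,p=5: total = 26+10 = 36
k=3,p=3: total = 36+9 = 45
k=3,p=4: total = 45+12 = 57
k=3,p=5: total = 57+15 = 72

72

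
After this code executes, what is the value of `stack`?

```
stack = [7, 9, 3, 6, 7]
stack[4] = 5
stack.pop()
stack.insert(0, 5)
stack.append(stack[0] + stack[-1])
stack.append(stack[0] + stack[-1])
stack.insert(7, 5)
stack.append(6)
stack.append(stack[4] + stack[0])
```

[5, 7, 9, 3, 6, 11, 16, 5, 6, 11]

stack[4] = 5 → [7, 9, 3, 6, 5]
pop() removes 5 → [7, 9, 3, 6]
insert 5 at 0 → [5, 7, 9, 3, 6]
append stack[0]+stack[-1] = 5+6 = 11 → [5, 7, 9, 3, 6, 11]
append stack[0]+stack[-1] = 5+11 = 16 → [5, 7, 9, 3, 6, 11, 16]
insert 5 at 7 → [5, 7, 9, 3, 6, 11, 16, 5]
append 6 → [5, 7, 9, 3, 6, 11, 16, 5, 6]
append stack[4]+stack[0] = 6+5 = 11 → [5, 7, 9, 3, 6, 11, 16, 5, 6, 11]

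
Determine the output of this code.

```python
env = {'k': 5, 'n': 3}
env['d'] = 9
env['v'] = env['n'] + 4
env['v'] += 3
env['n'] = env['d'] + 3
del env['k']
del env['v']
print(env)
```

env['d'] = 9 → {'k': 5, 'n': 3, 'd': 9}
env['v'] = env['n']+4 = 7 → {'k': 5, 'n': 3, 'd': 9, 'v': 7}
env['v'] = 7+3 = 10 → {'k': 5, 'n': 3, 'd': 9, 'v': 10}
env['n'] = env['d']+3 = 12 → {'k': 5, 'n': 12, 'd': 9, 'v': 10}
del 'k' → {'n': 12, 'd': 9, 'v': 10}
del 'v' → {'n': 12, 'd': 9}

{'n': 12, 'd': 9}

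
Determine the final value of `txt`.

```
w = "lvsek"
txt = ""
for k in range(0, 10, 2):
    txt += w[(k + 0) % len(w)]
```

k=0: add w[0]='l' → 'l'
k=2: add w[2]='s' → 'ls'
k=4: add w[4]='k' → 'lsk'
k=6: add w[1]='v' → 'lskv'
k=8: add w[3]='e' → 'lskve'

'lskve'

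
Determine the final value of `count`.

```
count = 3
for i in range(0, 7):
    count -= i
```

i=0: count = 3-0 = 3
i=1: count = 3-1 = 2
i=2: count = 2-2 = 0
i=3: count = 0-3 = -3
i=4: count = (-3)-4 = -7
i=5: count = (-7)-5 = -12
i=6: count = (-12)-6 = -18

-18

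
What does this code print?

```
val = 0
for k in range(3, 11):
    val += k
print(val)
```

k=3: val = 0+3 = 3
k=4: val = 3+4 = 7
k=5: val = 7+5 = 12
k=6: val = 12+6 = 18
k=7: val = 18+7 = 25
k=8: val = 25+8 = 33
k=9: val = 33+9 = 42
k=10: val = 42+10 = 52

52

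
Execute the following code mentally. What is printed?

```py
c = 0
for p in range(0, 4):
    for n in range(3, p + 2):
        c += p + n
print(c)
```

p=2,n=3: c = 0+5 = 5
p=3,n=3: c = 5+6 = 11
p=3,n=4: c = 11+7 = 18

18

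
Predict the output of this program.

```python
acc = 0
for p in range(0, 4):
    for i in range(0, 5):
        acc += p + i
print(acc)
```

70

p=0,i=0: acc = 0+0 = 0
p=0,i=1: acc = 0+1 = 1
p=0,i=2: acc = 1+2 = 3
p=0,i=3: acc = 3+3 = 6
p=0,i=4: acc = 6+4 = 10
p=1,i=0: acc = 10+1 = 11
p=1,i=1: acc = 11+2 = 13
p=1,i=2: acc = 13+3 = 16
p=1,i=3: acc = 16+4 = 20
p=1,i=4: acc = 20+5 = 25
p=2,i=0: acc = 25+2 = 27
p=2,i=1: acc = 27+3 = 30
p=2,i=2: acc = 30+4 = 34
p=2,i=3: acc = 34+5 = 39
p=2,i=4: acc = 39+6 = 45
p=3,i=0: acc = 45+3 = 48
p=3,i=1: acc = 48+4 = 52
p=3,i=2: acc = 52+5 = 57
p=3,i=3: acc = 57+6 = 63
p=3,i=4: acc = 63+7 = 70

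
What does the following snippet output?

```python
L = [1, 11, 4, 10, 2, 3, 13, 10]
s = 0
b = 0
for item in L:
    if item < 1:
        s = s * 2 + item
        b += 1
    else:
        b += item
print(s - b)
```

-54

item=1: not <1; b=1
item=11: not <1; b=12
item=4: not <1; b=16
item=10: not <1; b=26
item=2: not <1; b=28
item=3: not <1; b=31
item=13: not <1; b=44
item=10: not <1; b=54
s-b = 0-54 = -54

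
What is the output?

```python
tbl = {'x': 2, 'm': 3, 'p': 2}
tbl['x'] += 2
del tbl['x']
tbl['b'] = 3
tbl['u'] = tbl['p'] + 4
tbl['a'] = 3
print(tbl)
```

{'m': 3, 'p': 2, 'b': 3, 'u': 6, 'a': 3}

tbl['x'] = 2+2 = 4 → {'x': 4, 'm': 3, 'p': 2}
del 'x' → {'m': 3, 'p': 2}
tbl['b'] = 3 → {'m': 3, 'p': 2, 'b': 3}
tbl['u'] = tbl['p']+4 = 6 → {'m': 3, 'p': 2, 'b': 3, 'u': 6}
tbl['a'] = 3 → {'m': 3, 'p': 2, 'b': 3, 'u': 6, 'a': 3}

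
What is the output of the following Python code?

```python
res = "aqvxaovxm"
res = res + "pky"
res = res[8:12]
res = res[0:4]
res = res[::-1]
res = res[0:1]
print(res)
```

y

+ 'pky' → 'aqvxaovxmpky'
slice [8:12] → 'mpky'
slice [0:4] → 'mpky'
reverse → 'ykpm'
slice [0:1] → 'y'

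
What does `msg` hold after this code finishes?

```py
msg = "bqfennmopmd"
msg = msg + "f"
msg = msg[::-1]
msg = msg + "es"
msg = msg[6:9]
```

+ 'f' → 'bqfennmopmdf'
reverse → 'fdmpomnnefqb'
+ 'es' → 'fdmpomnnefqbes'
slice [6:9] → 'nne'

'nne'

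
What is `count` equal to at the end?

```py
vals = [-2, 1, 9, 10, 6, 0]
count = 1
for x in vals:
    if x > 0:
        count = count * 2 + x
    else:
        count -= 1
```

x=-2: not >0, count = 1-1 = 0
x=1: >0, count = 0*2+1 = 1
x=9: >0, count = 1*2+9 = 11
x=10: >0, count = 11*2+10 = 32
x=6: >0, count = 32*2+6 = 70
x=0: not >0, count = 70-1 = 69

69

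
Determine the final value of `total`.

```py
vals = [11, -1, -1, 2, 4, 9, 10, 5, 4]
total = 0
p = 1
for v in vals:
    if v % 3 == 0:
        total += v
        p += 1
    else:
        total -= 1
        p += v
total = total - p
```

-35

v=11: not %3==0, total = 0-1 = -1; p=12
v=-1: not %3==0, total = (-1)-1 = -2; p=11
v=-1: not %3==0, total = (-2)-1 = -3; p=10
v=2: not %3==0, total = (-3)-1 = -4; p=12
v=4: not %3==0, total = (-4)-1 = -5; p=16
v=9: %3==0, total = (-5)+9 = 4; p=17
v=10: not %3==0, total = 4-1 = 3; p=27
v=5: not %3==0, total = 3-1 = 2; p=32
v=4: not %3==0, total = 2-1 = 1; p=36
total-p = 1-36 = -35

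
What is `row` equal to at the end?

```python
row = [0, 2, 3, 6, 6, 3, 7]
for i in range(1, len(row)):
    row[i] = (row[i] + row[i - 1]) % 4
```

i=1: row[1] = (2+0)%4 = 2 → [0, 2, 3, 6, 6, 3, 7]
i=2: row[2] = (3+2)%4 = 1 → [0, 2, 1, 6, 6, 3, 7]
i=3: row[3] = (6+1)%4 = 3 → [0, 2, 1, 3, 6, 3, 7]
i=4: row[4] = (6+3)%4 = 1 → [0, 2, 1, 3, 1, 3, 7]
i=5: row[5] = (3+1)%4 = 0 → [0, 2, 1, 3, 1, 0, 7]
i=6: row[6] = (7+0)%4 = 3 → [0, 2, 1, 3, 1, 0, 3]

[0, 2, 1, 3, 1, 0, 3]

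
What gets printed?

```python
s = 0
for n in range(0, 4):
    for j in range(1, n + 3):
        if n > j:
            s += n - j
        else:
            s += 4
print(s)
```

48

n=0,j=1: not 0>1, s = 0+4 = 4
n=0,j=2: not 0>2, s = 4+4 = 8
n=1,j=1: not 1>1, s = 8+4 = 12
n=1,j=2: not 1>2, s = 12+4 = 16
n=1,j=3: not 1>3, s = 16+4 = 20
n=2,j=1: 2>1, s = 20+1 = 21
n=2,j=2: not 2>2, s = 21+4 = 25
n=2,j=3: not 2>3, s = 25+4 = 29
n=2,j=4: not 2>4, s = 29+4 = 33
n=3,j=1: 3>1, s = 33+2 = 35
n=3,j=2: 3>2, s = 35+1 = 36
n=3,j=3: not 3>3, s = 36+4 = 40
n=3,j=4: not 3>4, s = 40+4 = 44
n=3,j=5: not 3>5, s = 44+4 = 48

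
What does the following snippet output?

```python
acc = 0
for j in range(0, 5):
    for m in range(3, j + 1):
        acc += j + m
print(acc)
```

21

j=3,m=3: acc = 0+6 = 6
j=4,m=3: acc = 6+7 = 13
j=4,m=4: acc = 13+8 = 21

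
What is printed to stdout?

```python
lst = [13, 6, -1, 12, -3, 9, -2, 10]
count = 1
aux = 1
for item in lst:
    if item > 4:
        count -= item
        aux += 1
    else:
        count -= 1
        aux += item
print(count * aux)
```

item=13: >4, count = 1-13 = -12; aux=2
item=6: >4, count = (-12)-6 = -18; aux=3
item=-1: not >4, count = (-18)-1 = -19; aux=2
item=12: >4, count = (-19)-12 = -31; aux=3
item=-3: not >4, count = (-31)-1 = -32; aux=0
item=9: >4, count = (-32)-9 = -41; aux=1
item=-2: not >4, count = (-41)-1 = -42; aux=-1
item=10: >4, count = (-42)-10 = -52; aux=0
count*aux = (-52)*0 = 0

0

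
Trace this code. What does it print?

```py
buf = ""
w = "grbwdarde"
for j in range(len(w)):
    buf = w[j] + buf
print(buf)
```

edradwbrg

j=0: prepend 'g' → 'g'
j=1: prepend 'r' → 'rg'
j=2: prepend 'b' → 'brg'
j=3: prepend 'w' → 'wbrg'
j=4: prepend 'd' → 'dwbrg'
j=5: prepend 'a' → 'adwbrg'
j=6: prepend 'r' → 'radwbrg'
j=7: prepend 'd' → 'dradwbrg'
j=8: prepend 'e' → 'edradwbrg'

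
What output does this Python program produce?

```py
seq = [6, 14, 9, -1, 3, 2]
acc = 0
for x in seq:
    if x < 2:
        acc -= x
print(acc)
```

1

x=6: not <2
x=14: not <2
x=9: not <2
x=-1: <2, acc = 0-(-1) = 1
x=3: not <2
x=2: not <2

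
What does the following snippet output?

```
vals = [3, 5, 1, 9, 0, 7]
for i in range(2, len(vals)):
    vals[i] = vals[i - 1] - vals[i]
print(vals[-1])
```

i=2: vals[2] = 5-1 = 4 → [3, 5, 4, 9, 0, 7]
i=3: vals[3] = 4-9 = -5 → [3, 5, 4, -5, 0, 7]
i=4: vals[4] = (-5)-0 = -5 → [3, 5, 4, -5, -5, 7]
i=5: vals[5] = (-5)-7 = -12 → [3, 5, 4, -5, -5, -12]

-12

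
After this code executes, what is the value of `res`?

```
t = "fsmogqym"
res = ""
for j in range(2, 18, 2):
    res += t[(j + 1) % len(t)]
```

'oqmsoqms'

j=2: add t[3]='o' → 'o'
j=4: add t[5]='q' → 'oq'
j=6: add t[7]='m' → 'oqm'
j=8: add t[1]='s' → 'oqms'
j=10: add t[3]='o' → 'oqmso'
j=12: add t[5]='q' → 'oqmsoq'
j=14: add t[7]='m' → 'oqmsoqm'
j=16: add t[1]='s' → 'oqmsoqms'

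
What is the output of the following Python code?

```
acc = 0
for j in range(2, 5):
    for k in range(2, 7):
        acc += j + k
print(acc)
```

j=2,k=2: acc = 0+4 = 4
j=2,k=3: acc = 4+5 = 9
j=2,k=4: acc = 9+6 = 15
j=2,k=5: acc = 15+7 = 22
j=2,k=6: acc = 22+8 = 30
j=3,k=2: acc = 30+5 = 35
j=3,k=3: acc = 35+6 = 41
j=3,k=4: acc = 41+7 = 48
j=3,k=5: acc = 48+8 = 56
j=3,k=6: acc = 56+9 = 65
j=4,k=2: acc = 65+6 = 71
j=4,k=3: acc = 71+7 = 78
j=4,k=4: acc = 78+8 = 86
j=4,k=5: acc = 86+9 = 95
j=4,k=6: acc = 95+10 = 105

105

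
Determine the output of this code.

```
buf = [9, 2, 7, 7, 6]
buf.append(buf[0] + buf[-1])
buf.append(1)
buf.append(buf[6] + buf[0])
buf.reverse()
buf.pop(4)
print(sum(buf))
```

append buf[0]+buf[-1] = 9+6 = 15 → [9, 2, 7, 7, 6, 15]
append 1 → [9, 2, 7, 7, 6, 15, 1]
append buf[6]+buf[0] = 1+9 = 10 → [9, 2, 7, 7, 6, 15, 1, 10]
reverse → [10, 1, 15, 6, 7, 7, 2, 9]
pop(4) removes 7 → [10, 1, 15, 6, 7, 2, 9]
sum = 50

50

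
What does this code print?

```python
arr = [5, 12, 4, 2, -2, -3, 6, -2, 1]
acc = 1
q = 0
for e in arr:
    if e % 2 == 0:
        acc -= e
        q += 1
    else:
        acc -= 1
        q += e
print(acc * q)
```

e=5: not even, acc = 1-1 = 0; q=5
e=12: even, acc = 0-12 = -12; q=6
e=4: even, acc = (-12)-4 = -16; q=7
e=2: even, acc = (-16)-2 = -18; q=8
e=-2: even, acc = (-18)-(-2) = -16; q=9
e=-3: not even, acc = (-16)-1 = -17; q=6
e=6: even, acc = (-17)-6 = -23; q=7
e=-2: even, acc = (-23)-(-2) = -21; q=8
e=1: not even, acc = (-21)-1 = -22; q=9
acc*q = (-22)*9 = -198

-198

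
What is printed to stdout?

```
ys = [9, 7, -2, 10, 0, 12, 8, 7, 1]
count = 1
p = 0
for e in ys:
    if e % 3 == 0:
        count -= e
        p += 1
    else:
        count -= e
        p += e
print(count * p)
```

e=9: %3==0, count = 1-9 = -8; p=1
e=7: not %3==0, count = (-8)-7 = -15; p=8
e=-2: not %3==0, count = (-15)-(-2) = -13; p=6
e=10: not %3==0, count = (-13)-10 = -23; p=16
e=0: %3==0, count = (-23)-0 = -23; p=17
e=12: %3==0, count = (-23)-12 = -35; p=18
e=8: not %3==0, count = (-35)-8 = -43; p=26
e=7: not %3==0, count = (-43)-7 = -50; p=33
e=1: not %3==0, count = (-50)-1 = -51; p=34
count*p = (-51)*34 = -1734

-1734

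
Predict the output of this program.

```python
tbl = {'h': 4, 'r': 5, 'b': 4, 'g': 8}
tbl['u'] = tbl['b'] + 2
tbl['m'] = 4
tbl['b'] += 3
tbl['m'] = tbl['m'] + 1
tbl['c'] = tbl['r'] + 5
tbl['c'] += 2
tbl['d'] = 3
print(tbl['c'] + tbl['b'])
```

19

tbl['u'] = tbl['b']+2 = 6 → {'h': 4, 'r': 5, 'b': 4, 'g': 8, 'u': 6}
tbl['m'] = 4 → {'h': 4, 'r': 5, 'b': 4, 'g': 8, 'u': 6, 'm': 4}
tbl['b'] = 4+3 = 7 → {'h': 4, 'r': 5, 'b': 7, 'g': 8, 'u': 6, 'm': 4}
tbl['m'] = tbl['m']+1 = 5 → {'h': 4, 'r': 5, 'b': 7, 'g': 8, 'u': 6, 'm': 5}
tbl['c'] = tbl['r']+5 = 10 → {'h': 4, 'r': 5, 'b': 7, 'g': 8, 'u': 6, 'm': 5, 'c': 10}
tbl['c'] = 10+2 = 12 → {'h': 4, 'r': 5, 'b': 7, 'g': 8, 'u': 6, 'm': 5, 'c': 12}
tbl['d'] = 3 → {'h': 4, 'r': 5, 'b': 7, 'g': 8, 'u': 6, 'm': 5, 'c': 12, 'd': 3}
tbl['c']+tbl['b'] = 12+7 = 19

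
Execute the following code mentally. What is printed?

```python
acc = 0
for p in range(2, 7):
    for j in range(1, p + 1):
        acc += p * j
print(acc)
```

p=2,j=1: acc = 0+2 = 2
p=2,j=2: acc = 2+4 = 6
p=3,j=1: acc = 6+3 = 9
p=3,j=2: acc = 9+6 = 15
p=3,j=3: acc = 15+9 = 24
p=4,j=1: acc = 24+4 = 28
p=4,j=2: acc = 28+8 = 36
p=4,j=3: acc = 36+12 = 48
p=4,j=4: acc = 48+16 = 64
p=5,j=1: acc = 64+5 = 69
p=5,j=2: acc = 69+10 = 79
p=5,j=3: acc = 79+15 = 94
p=5,j=4: acc = 94+20 = 114
p=5,j=5: acc = 114+25 = 139
p=6,j=1: acc = 139+6 = 145
p=6,j=2: acc = 145+12 = 157
p=6,j=3: acc = 157+18 = 175
p=6,j=4: acc = 175+24 = 199
p=6,j=5: acc = 199+30 = 229
p=6,j=6: acc = 229+36 = 265

265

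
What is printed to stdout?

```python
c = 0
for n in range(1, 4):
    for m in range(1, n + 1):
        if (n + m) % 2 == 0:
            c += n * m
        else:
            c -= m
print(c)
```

14

n=1,m=1: even sum, c = 0+1 = 1
n=2,m=1: odd sum, c = 1-1 = 0
n=2,m=2: even sum, c = 0+4 = 4
n=3,m=1: even sum, c = 4+3 = 7
n=3,m=2: odd sum, c = 7-2 = 5
n=3,m=3: even sum, c = 5+9 = 14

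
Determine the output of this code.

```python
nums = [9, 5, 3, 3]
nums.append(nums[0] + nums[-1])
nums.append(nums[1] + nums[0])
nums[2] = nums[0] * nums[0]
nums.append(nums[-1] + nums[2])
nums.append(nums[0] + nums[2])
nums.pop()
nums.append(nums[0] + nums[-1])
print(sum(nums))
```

323

append nums[0]+nums[-1] = 9+3 = 12 → [9, 5, 3, 3, 12]
append nums[1]+nums[0] = 5+9 = 14 → [9, 5, 3, 3, 12, 14]
nums[2] = nums[0]*nums[0] = 9*9 = 81 → [9, 5, 81, 3, 12, 14]
append nums[-1]+nums[2] = 14+81 = 95 → [9, 5, 81, 3, 12, 14, 95]
append nums[0]+nums[2] = 9+81 = 90 → [9, 5, 81, 3, 12, 14, 95, 90]
pop() removes 90 → [9, 5, 81, 3, 12, 14, 95]
append nums[0]+nums[-1] = 9+95 = 104 → [9, 5, 81, 3, 12, 14, 95, 104]
sum = 323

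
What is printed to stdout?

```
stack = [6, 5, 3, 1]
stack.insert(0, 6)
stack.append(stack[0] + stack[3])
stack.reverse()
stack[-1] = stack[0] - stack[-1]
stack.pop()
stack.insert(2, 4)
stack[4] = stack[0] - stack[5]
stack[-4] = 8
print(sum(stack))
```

30

insert 6 at 0 → [6, 6, 5, 3, 1]
append stack[0]+stack[3] = 6+3 = 9 → [6, 6, 5, 3, 1, 9]
reverse → [9, 1, 3, 5, 6, 6]
stack[-1] = stack[0]-stack[-1] = 9-6 = 3 → [9, 1, 3, 5, 6, 3]
pop() removes 3 → [9, 1, 3, 5, 6]
insert 4 at 2 → [9, 1, 4, 3, 5, 6]
stack[4] = stack[0]-stack[5] = 9-6 = 3 → [9, 1, 4, 3, 3, 6]
stack[-4] = 8 → [9, 1, 8, 3, 3, 6]
sum = 30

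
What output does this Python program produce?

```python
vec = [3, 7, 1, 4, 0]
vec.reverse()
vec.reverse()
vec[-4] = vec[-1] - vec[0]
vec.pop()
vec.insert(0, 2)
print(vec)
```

[2, 3, -3, 1, 4]

reverse → [0, 4, 1, 7, 3]
reverse → [3, 7, 1, 4, 0]
vec[-4] = vec[-1]-vec[0] = 0-3 = -3 → [3, -3, 1, 4, 0]
pop() removes 0 → [3, -3, 1, 4]
insert 2 at 0 → [2, 3, -3, 1, 4]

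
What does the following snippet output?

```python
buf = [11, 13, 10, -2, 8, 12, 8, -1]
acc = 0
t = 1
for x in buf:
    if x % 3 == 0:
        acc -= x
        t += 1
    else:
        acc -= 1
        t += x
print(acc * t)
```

-931

x=11: not %3==0, acc = 0-1 = -1; t=12
x=13: not %3==0, acc = (-1)-1 = -2; t=25
x=10: not %3==0, acc = (-2)-1 = -3; t=35
x=-2: not %3==0, acc = (-3)-1 = -4; t=33
x=8: not %3==0, acc = (-4)-1 = -5; t=41
x=12: %3==0, acc = (-5)-12 = -17; t=42
x=8: not %3==0, acc = (-17)-1 = -18; t=50
x=-1: not %3==0, acc = (-18)-1 = -19; t=49
acc*t = (-19)*49 = -931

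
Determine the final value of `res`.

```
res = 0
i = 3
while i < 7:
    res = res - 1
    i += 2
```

i=3: res = 0-1 = -1
i=5: res = (-1)-1 = -2

-2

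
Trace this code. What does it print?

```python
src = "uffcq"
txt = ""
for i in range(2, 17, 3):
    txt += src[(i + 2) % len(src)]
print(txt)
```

i=2: add src[4]='q' → 'q'
i=5: add src[2]='f' → 'qf'
i=8: add src[0]='u' → 'qfu'
i=11: add src[3]='c' → 'qfuc'
i=14: add src[1]='f' → 'qfucf'

qfucf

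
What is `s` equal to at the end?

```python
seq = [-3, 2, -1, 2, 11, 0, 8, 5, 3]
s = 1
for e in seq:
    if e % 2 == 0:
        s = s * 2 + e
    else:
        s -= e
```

52

e=-3: not even, s = 1-(-3) = 4
e=2: even, s = 4*2+2 = 10
e=-1: not even, s = 10-(-1) = 11
e=2: even, s = 11*2+2 = 24
e=11: not even, s = 24-11 = 13
e=0: even, s = 13*2+0 = 26
e=8: even, s = 26*2+8 = 60
e=5: not even, s = 60-5 = 55
e=3: not even, s = 55-3 = 52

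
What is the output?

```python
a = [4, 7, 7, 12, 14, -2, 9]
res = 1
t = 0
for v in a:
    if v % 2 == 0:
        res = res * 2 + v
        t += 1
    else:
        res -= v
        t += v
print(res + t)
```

28

v=4: even, res = 1*2+4 = 6; t=1
v=7: not even, res = 6-7 = -1; t=8
v=7: not even, res = (-1)-7 = -8; t=15
v=12: even, res = (-8)*2+12 = -4; t=16
v=14: even, res = (-4)*2+14 = 6; t=17
v=-2: even, res = 6*2+(-2) = 10; t=18
v=9: not even, res = 10-9 = 1; t=27
res+t = 1+27 = 28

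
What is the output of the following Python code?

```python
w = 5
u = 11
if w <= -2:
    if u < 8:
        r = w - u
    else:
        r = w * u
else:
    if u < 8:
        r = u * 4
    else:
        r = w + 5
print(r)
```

w=5, u=11
w <= -2 is False; u < 8 is False
→ r = w + 5 = 10

10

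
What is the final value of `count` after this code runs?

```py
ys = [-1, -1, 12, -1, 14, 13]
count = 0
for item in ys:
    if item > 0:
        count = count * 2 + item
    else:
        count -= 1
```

item=-1: not >0, count = 0-1 = -1
item=-1: not >0, count = (-1)-1 = -2
item=12: >0, count = (-2)*2+12 = 8
item=-1: not >0, count = 8-1 = 7
item=14: >0, count = 7*2+14 = 28
item=13: >0, count = 28*2+13 = 69

69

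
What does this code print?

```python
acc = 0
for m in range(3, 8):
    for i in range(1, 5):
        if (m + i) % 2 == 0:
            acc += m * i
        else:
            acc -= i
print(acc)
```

94

m=3,i=1: even sum, acc = 0+3 = 3
m=3,i=2: odd sum, acc = 3-2 = 1
m=3,i=3: even sum, acc = 1+9 = 10
m=3,i=4: odd sum, acc = 10-4 = 6
m=4,i=1: odd sum, acc = 6-1 = 5
m=4,i=2: even sum, acc = 5+8 = 13
m=4,i=3: odd sum, acc = 13-3 = 10
m=4,i=4: even sum, acc = 10+16 = 26
m=5,i=1: even sum, acc = 26+5 = 31
m=5,i=2: odd sum, acc = 31-2 = 29
m=5,i=3: even sum, acc = 29+15 = 44
m=5,i=4: odd sum, acc = 44-4 = 40
m=6,i=1: odd sum, acc = 40-1 = 39
m=6,i=2: even sum, acc = 39+12 = 51
m=6,i=3: odd sum, acc = 51-3 = 48
m=6,i=4: even sum, acc = 48+24 = 72
m=7,i=1: even sum, acc = 72+7 = 79
m=7,i=2: odd sum, acc = 79-2 = 77
m=7,i=3: even sum, acc = 77+21 = 98
m=7,i=4: odd sum, acc = 98-4 = 94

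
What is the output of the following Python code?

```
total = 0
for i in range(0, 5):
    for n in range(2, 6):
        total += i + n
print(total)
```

110

i=0,n=2: total = 0+2 = 2
i=0,n=3: total = 2+3 = 5
i=0,n=4: total = 5+4 = 9
i=0,n=5: total = 9+5 = 14
i=1,n=2: total = 14+3 = 17
i=1,n=3: total = 17+4 = 21
i=1,n=4: total = 21+5 = 26
i=1,n=5: total = 26+6 = 32
i=2,n=2: total = 32+4 = 36
i=2,n=3: total = 36+5 = 41
i=2,n=4: total = 41+6 = 47
i=2,n=5: total = 47+7 = 54
i=3,n=2: total = 54+5 = 59
i=3,n=3: total = 59+6 = 65
i=3,n=4: total = 65+7 = 72
i=3,n=5: total = 72+8 = 80
i=4,n=2: total = 80+6 = 86
i=4,n=3: total = 86+7 = 93
i=4,n=4: total = 93+8 = 101
i=4,n=5: total = 101+9 = 110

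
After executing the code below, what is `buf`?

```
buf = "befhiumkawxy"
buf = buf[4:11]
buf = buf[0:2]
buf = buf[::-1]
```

'ui'

slice [4:11] → 'iumkawx'
slice [0:2] → 'iu'
reverse → 'ui'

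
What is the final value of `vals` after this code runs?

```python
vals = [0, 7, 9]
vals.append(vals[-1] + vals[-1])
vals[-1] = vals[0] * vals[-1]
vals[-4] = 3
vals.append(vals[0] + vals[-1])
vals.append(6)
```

[3, 7, 9, 0, 3, 6]

append vals[-1]+vals[-1] = 9+9 = 18 → [0, 7, 9, 18]
vals[-1] = vals[0]*vals[-1] = 0*18 = 0 → [0, 7, 9, 0]
vals[-4] = 3 → [3, 7, 9, 0]
append vals[0]+vals[-1] = 3+0 = 3 → [3, 7, 9, 0, 3]
append 6 → [3, 7, 9, 0, 3, 6]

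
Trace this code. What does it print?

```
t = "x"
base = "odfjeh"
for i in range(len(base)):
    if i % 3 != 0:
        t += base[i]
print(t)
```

xdfeh

i=0: skip
i=1: add 'd' → 'xd'
i=2: add 'f' → 'xdf'
i=3: skip
i=4: add 'e' → 'xdfe'
i=5: add 'h' → 'xdfeh'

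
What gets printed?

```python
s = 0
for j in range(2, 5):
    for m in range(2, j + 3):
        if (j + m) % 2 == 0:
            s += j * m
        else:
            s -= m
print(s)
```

j=2,m=2: even sum, s = 0+4 = 4
j=2,m=3: odd sum, s = 4-3 = 1
j=2,m=4: even sum, s = 1+8 = 9
j=3,m=2: odd sum, s = 9-2 = 7
j=3,m=3: even sum, s = 7+9 = 16
j=3,m=4: odd sum, s = 16-4 = 12
j=3,m=5: even sum, s = 12+15 = 27
j=4,m=2: even sum, s = 27+8 = 35
j=4,m=3: odd sum, s = 35-3 = 32
j=4,m=4: even sum, s = 32+16 = 48
j=4,m=5: odd sum, s = 48-5 = 43
j=4,m=6: even sum, s = 43+24 = 67

67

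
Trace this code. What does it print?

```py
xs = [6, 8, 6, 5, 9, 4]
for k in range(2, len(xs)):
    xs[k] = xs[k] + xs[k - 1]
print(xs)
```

k=2: xs[2] = 6+8 = 14 → [6, 8, 14, 5, 9, 4]
k=3: xs[3] = 5+14 = 19 → [6, 8, 14, 19, 9, 4]
k=4: xs[4] = 9+19 = 28 → [6, 8, 14, 19, 28, 4]
k=5: xs[5] = 4+28 = 32 → [6, 8, 14, 19, 28, 32]

[6, 8, 14, 19, 28, 32]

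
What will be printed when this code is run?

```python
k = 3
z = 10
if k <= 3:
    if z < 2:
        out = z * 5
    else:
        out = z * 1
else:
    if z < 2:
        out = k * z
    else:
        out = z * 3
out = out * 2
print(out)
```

k=3, z=10
k <= 3 is True; z < 2 is False
→ out = z * 1 = 10
out = 10*2 = 20

20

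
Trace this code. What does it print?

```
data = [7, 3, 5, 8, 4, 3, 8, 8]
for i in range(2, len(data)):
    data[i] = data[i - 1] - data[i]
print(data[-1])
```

i=2: data[2] = 3-5 = -2 → [7, 3, -2, 8, 4, 3, 8, 8]
i=3: data[3] = (-2)-8 = -10 → [7, 3, -2, -10, 4, 3, 8, 8]
i=4: data[4] = (-10)-4 = -14 → [7, 3, -2, -10, -14, 3, 8, 8]
i=5: data[5] = (-14)-3 = -17 → [7, 3, -2, -10, -14, -17, 8, 8]
i=6: data[6] = (-17)-8 = -25 → [7, 3, -2, -10, -14, -17, -25, 8]
i=7: data[7] = (-25)-8 = -33 → [7, 3, -2, -10, -14, -17, -25, -33]

-33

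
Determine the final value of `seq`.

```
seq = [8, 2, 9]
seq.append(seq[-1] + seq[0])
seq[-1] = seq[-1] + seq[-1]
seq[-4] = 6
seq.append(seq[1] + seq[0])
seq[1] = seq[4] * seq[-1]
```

append seq[-1]+seq[0] = 9+8 = 17 → [8, 2, 9, 17]
seq[-1] = seq[-1]+seq[-1] = 17+17 = 34 → [8, 2, 9, 34]
seq[-4] = 6 → [6, 2, 9, 34]
append seq[1]+seq[0] = 2+6 = 8 → [6, 2, 9, 34, 8]
seq[1] = seq[4]*seq[-1] = 8*8 = 64 → [6, 64, 9, 34, 8]

[6, 64, 9, 34, 8]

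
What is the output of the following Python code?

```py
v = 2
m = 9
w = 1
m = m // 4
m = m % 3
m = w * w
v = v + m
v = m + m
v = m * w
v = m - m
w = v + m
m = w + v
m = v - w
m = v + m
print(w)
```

m = 9//4 = 2
m = 2%3 = 2
m = 1*1 = 1
v = 2+1 = 3
v = 1+1 = 2
v = 1*1 = 1
v = 1-1 = 0
w = 0+1 = 1
m = 1+0 = 1
m = 0-1 = -1
m = 0+(-1) = -1

1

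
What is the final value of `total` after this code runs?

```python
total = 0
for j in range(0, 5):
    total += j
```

j=0: total = 0+0 = 0
j=1: total = 0+1 = 1
j=2: total = 1+2 = 3
j=3: total = 3+3 = 6
j=4: total = 6+4 = 10

10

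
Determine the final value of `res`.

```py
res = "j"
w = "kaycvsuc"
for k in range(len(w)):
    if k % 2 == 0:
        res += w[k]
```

'jkyvu'

k=0: add 'k' → 'jk'
k=1: skip
k=2: add 'y' → 'jky'
k=3: skip
k=4: add 'v' → 'jkyv'
k=5: skip
k=6: add 'u' → 'jkyvu'
k=7: skip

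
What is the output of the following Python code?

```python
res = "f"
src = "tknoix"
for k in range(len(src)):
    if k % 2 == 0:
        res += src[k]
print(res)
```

ftni

k=0: add 't' → 'ft'
k=1: skip
k=2: add 'n' → 'ftn'
k=3: skip
k=4: add 'i' → 'ftni'
k=5: skip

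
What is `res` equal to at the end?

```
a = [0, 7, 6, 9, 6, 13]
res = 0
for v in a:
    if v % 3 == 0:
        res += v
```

21

v=0: %3==0, res = 0+0 = 0
v=7: not %3==0
v=6: %3==0, res = 0+6 = 6
v=9: %3==0, res = 6+9 = 15
v=6: %3==0, res = 15+6 = 21
v=13: not %3==0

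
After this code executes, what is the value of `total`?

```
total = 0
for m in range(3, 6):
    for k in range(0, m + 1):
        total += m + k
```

93

m=3,k=0: total = 0+3 = 3
m=3,k=1: total = 3+4 = 7
m=3,k=2: total = 7+5 = 12
m=3,k=3: total = 12+6 = 18
m=4,k=0: total = 18+4 = 22
m=4,k=1: total = 22+5 = 27
m=4,k=2: total = 27+6 = 33
m=4,k=3: total = 33+7 = 40
m=4,k=4: total = 40+8 = 48
m=5,k=0: total = 48+5 = 53
m=5,k=1: total = 53+6 = 59
m=5,k=2: total = 59+7 = 66
m=5,k=3: total = 66+8 = 74
m=5,k=4: total = 74+9 = 83
m=5,k=5: total = 83+10 = 93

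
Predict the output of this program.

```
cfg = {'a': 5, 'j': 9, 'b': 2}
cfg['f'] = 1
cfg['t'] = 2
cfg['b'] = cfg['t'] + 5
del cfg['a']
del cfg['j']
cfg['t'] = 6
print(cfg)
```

cfg['f'] = 1 → {'a': 5, 'j': 9, 'b': 2, 'f': 1}
cfg['t'] = 2 → {'a': 5, 'j': 9, 'b': 2, 'f': 1, 't': 2}
cfg['b'] = cfg['t']+5 = 7 → {'a': 5, 'j': 9, 'b': 7, 'f': 1, 't': 2}
del 'a' → {'j': 9, 'b': 7, 'f': 1, 't': 2}
del 'j' → {'b': 7, 'f': 1, 't': 2}
cfg['t'] = 6 → {'b': 7, 'f': 1, 't': 6}

{'b': 7, 'f': 1, 't': 6}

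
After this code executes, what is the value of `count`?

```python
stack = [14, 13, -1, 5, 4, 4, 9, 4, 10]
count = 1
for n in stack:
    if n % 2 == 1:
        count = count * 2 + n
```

135

n=14: not odd
n=13: odd, count = 1*2+13 = 15
n=-1: odd, count = 15*2+(-1) = 29
n=5: odd, count = 29*2+5 = 63
n=4: not odd
n=4: not odd
n=9: odd, count = 63*2+9 = 135
n=4: not odd
n=10: not odd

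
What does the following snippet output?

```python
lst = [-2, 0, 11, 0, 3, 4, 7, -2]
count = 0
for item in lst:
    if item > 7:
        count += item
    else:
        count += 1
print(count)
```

18

item=-2: not >7, count = 0+1 = 1
item=0: not >7, count = 1+1 = 2
item=11: >7, count = 2+11 = 13
item=0: not >7, count = 13+1 = 14
item=3: not >7, count = 14+1 = 15
item=4: not >7, count = 15+1 = 16
item=7: not >7, count = 16+1 = 17
item=-2: not >7, count = 17+1 = 18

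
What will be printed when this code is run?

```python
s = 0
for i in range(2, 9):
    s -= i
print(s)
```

i=2: s = 0-2 = -2
i=3: s = (-2)-3 = -5
i=4: s = (-5)-4 = -9
i=5: s = (-9)-5 = -14
i=6: s = (-14)-6 = -20
i=7: s = (-20)-7 = -27
i=8: s = (-27)-8 = -35

-35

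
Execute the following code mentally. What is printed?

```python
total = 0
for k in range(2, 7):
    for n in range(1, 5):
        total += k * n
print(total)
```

200

k=2,n=1: total = 0+2 = 2
k=2,n=2: total = 2+4 = 6
k=2,n=3: total = 6+6 = 12
k=2,n=4: total = 12+8 = 20
k=3,n=1: total = 20+3 = 23
k=3,n=2: total = 23+6 = 29
k=3,n=3: total = 29+9 = 38
k=3,n=4: total = 38+12 = 50
k=4,n=1: total = 50+4 = 54
k=4,n=2: total = 54+8 = 62
k=4,n=3: total = 62+12 = 74
k=4,n=4: total = 74+16 = 90
k=5,n=1: total = 90+5 = 95
k=5,n=2: total = 95+10 = 105
k=5,n=3: total = 105+15 = 120
k=5,n=4: total = 120+20 = 140
k=6,n=1: total = 140+6 = 146
k=6,n=2: total = 146+12 = 158
k=6,n=3: total = 158+18 = 176
k=6,n=4: total = 176+24 = 200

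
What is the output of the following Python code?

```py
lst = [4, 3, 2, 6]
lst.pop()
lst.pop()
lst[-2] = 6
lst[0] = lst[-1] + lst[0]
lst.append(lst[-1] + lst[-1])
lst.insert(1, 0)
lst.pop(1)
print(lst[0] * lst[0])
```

81

pop() removes 6 → [4, 3, 2]
pop() removes 2 → [4, 3]
lst[-2] = 6 → [6, 3]
lst[0] = lst[-1]+lst[0] = 3+6 = 9 → [9, 3]
append lst[-1]+lst[-1] = 3+3 = 6 → [9, 3, 6]
insert 0 at 1 → [9, 0, 3, 6]
pop(1) removes 0 → [9, 3, 6]
lst[0]*lst[0] = 9*9 = 81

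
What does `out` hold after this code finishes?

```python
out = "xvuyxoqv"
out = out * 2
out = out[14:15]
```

repeat ×2 → 'xvuyxoqvxvuyxoqv'
slice [14:15] → 'q'

'q'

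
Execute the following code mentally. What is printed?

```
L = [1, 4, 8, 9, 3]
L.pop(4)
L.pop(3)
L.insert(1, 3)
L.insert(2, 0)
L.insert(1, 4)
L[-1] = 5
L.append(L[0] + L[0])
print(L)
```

pop(4) removes 3 → [1, 4, 8, 9]
pop(3) removes 9 → [1, 4, 8]
insert 3 at 1 → [1, 3, 4, 8]
insert 0 at 2 → [1, 3, 0, 4, 8]
insert 4 at 1 → [1, 4, 3, 0, 4, 8]
L[-1] = 5 → [1, 4, 3, 0, 4, 5]
append L[0]+L[0] = 1+1 = 2 → [1, 4, 3, 0, 4, 5, 2]

[1, 4, 3, 0, 4, 5, 2]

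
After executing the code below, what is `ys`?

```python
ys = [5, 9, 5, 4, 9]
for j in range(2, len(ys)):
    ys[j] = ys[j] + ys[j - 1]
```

[5, 9, 14, 18, 27]

j=2: ys[2] = 5+9 = 14 → [5, 9, 14, 4, 9]
j=3: ys[3] = 4+14 = 18 → [5, 9, 14, 18, 9]
j=4: ys[4] = 9+18 = 27 → [5, 9, 14, 18, 27]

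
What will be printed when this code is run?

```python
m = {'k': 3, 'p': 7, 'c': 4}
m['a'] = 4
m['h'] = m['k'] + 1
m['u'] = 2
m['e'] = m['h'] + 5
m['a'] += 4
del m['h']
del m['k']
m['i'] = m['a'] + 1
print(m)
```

{'p': 7, 'c': 4, 'a': 8, 'u': 2, 'e': 9, 'i': 9}

m['a'] = 4 → {'k': 3, 'p': 7, 'c': 4, 'a': 4}
m['h'] = m['k']+1 = 4 → {'k': 3, 'p': 7, 'c': 4, 'a': 4, 'h': 4}
m['u'] = 2 → {'k': 3, 'p': 7, 'c': 4, 'a': 4, 'h': 4, 'u': 2}
m['e'] = m['h']+5 = 9 → {'k': 3, 'p': 7, 'c': 4, 'a': 4, 'h': 4, 'u': 2, 'e': 9}
m['a'] = 4+4 = 8 → {'k': 3, 'p': 7, 'c': 4, 'a': 8, 'h': 4, 'u': 2, 'e': 9}
del 'h' → {'k': 3, 'p': 7, 'c': 4, 'a': 8, 'u': 2, 'e': 9}
del 'k' → {'p': 7, 'c': 4, 'a': 8, 'u': 2, 'e': 9}
m['i'] = m['a']+1 = 9 → {'p': 7, 'c': 4, 'a': 8, 'u': 2, 'e': 9, 'i': 9}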